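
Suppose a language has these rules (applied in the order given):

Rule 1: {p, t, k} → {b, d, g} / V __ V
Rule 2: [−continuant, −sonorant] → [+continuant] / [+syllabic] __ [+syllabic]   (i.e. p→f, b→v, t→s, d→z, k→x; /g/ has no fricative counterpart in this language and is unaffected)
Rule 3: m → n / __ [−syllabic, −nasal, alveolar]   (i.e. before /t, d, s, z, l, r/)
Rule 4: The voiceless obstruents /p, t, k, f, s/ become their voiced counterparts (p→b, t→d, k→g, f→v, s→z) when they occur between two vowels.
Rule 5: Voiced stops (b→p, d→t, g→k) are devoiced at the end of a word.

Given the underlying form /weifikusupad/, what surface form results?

Rule 1 (intervocalic voicing): /k/ is a voiceless stop between vowels /i/ and /u/, so it voices to [g]. /p/ is a voiceless stop between vowels /u/ and /a/, so it voices to [b]. /weifikusupad/ → weifigusubad.
Rule 2 (intervocalic spirantization): /b/ is a stop between vowels /u/ and /a/, so it spirantizes to the fricative [v]. /weifigusubad/ → weifigusuvad.
Rule 3 (nasal place assimilation): no segment meets the environment; /weifigusuvad/ is unchanged.
Rule 4 (intervocalic voicing): /f/ is a voiceless obstruent between vowels /i/ and /i/, so it voices to [v]. /s/ is a voiceless obstruent between vowels /u/ and /u/, so it voices to [z]. /weifigusuvad/ → weiviguzuvad.
Rule 5 (final devoicing): /d/ is a voiced stop in word-final position, so it devoices to [t]. /weiviguzuvad/ → weiviguzuvat.

weiviguzuvat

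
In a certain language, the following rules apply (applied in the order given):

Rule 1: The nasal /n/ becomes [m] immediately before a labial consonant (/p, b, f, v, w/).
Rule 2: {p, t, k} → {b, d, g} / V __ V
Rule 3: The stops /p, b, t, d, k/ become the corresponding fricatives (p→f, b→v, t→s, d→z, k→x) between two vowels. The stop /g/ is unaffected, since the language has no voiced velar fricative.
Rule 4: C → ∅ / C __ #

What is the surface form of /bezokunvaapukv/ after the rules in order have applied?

bezogumvaavuk

Rule 1 (nasal place assimilation): /n/ precedes the labial consonant /v/, so it assimilates in place to [m]. /bezokunvaapukv/ → bezokumvaapukv.
Rule 2 (intervocalic voicing): /k/ is a voiceless stop between vowels /o/ and /u/, so it voices to [g]. /p/ is a voiceless stop between vowels /a/ and /u/, so it voices to [b]. /bezokumvaapukv/ → bezogumvaabukv.
Rule 3 (intervocalic spirantization): /b/ is a stop between vowels /a/ and /u/, so it spirantizes to the fricative [v]. /bezogumvaabukv/ → bezogumvaavukv.
Rule 4 (final cluster simplification): /v/ is the second consonant of a word-final cluster /kv/, so it deletes. /bezogumvaavukv/ → bezogumvaavuk.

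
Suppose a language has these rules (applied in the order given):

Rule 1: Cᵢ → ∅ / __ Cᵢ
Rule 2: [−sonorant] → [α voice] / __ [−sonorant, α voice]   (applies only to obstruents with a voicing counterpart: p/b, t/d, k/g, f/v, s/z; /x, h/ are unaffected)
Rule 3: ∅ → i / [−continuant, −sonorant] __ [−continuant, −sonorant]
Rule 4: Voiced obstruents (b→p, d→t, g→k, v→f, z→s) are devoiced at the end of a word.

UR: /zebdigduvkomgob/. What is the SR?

Rule 1 (degemination): no segment meets the environment; /zebdigduvkomgob/ is unchanged.
Rule 2 (regressive voicing assimilation): /v/ precedes the voiceless obstruent /k/, so it devoices to [f] by assimilation. /zebdigduvkomgob/ → zebdigdufkomgob.
Rule 3 (stop-cluster i-epenthesis): /b/ and /d/ form a stop–stop cluster, so [i] is inserted between them. /g/ and /d/ form a stop–stop cluster, so [i] is inserted between them. /zebdigdufkomgob/ → zebidigidufkomgob.
Rule 4 (final devoicing): /b/ is a voiced obstruent in word-final position, so it devoices to [p]. /zebidigidufkomgob/ → zebidigidufkomgop.

zebidigidufkomgop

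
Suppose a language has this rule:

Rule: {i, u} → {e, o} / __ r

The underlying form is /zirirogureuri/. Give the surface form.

zererogoreori

Scanning /zirirogureuri/: /i/ is a high vowel immediately before /r/, so it lowers to [e]; /i/ is a high vowel immediately before /r/, so it lowers to [e]; /u/ is a high vowel immediately before /r/, so it lowers to [o]; /u/ is a high vowel immediately before /r/, so it lowers to [o]; /i/ at position 13 is not in the conditioning environment.
Result: [zererogoreori].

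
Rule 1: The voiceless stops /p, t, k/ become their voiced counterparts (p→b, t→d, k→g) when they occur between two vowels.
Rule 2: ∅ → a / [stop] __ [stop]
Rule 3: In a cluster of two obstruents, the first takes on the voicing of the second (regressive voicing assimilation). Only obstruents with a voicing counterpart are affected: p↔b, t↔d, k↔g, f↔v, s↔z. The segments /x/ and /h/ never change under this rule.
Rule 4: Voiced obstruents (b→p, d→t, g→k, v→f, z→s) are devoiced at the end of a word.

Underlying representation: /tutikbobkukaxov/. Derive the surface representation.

Rule 1 (intervocalic voicing): /t/ is a voiceless stop between vowels /u/ and /i/, so it voices to [d]. /k/ is a voiceless stop between vowels /u/ and /a/, so it voices to [g]. /tutikbobkukaxov/ → tudikbobkugaxov.
Rule 2 (stop-cluster a-epenthesis): /k/ and /b/ form a stop–stop cluster, so [a] is inserted between them. /b/ and /k/ form a stop–stop cluster, so [a] is inserted between them. /tudikbobkugaxov/ → tudikabobakugaxov.
Rule 3 (regressive voicing assimilation): no segment meets the environment; /tudikabobakugaxov/ is unchanged.
Rule 4 (final devoicing): /v/ is a voiced obstruent in word-final position, so it devoices to [f]. /tudikabobakugaxov/ → tudikabobakugaxof.

tudikabobakugaxof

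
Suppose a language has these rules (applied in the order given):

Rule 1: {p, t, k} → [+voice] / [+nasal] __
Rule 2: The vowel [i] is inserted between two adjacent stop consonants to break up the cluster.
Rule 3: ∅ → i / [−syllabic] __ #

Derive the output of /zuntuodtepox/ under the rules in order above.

zunduoditepoxi

Rule 1 (post-nasal voicing): /t/ is a voiceless stop immediately after the nasal /n/, so it voices to [d]. /zuntuodtepox/ → zunduodtepox.
Rule 2 (stop-cluster i-epenthesis): /d/ and /t/ form a stop–stop cluster, so [i] is inserted between them. /zunduodtepox/ → zunduoditepox.
Rule 3 (final i-epenthesis): the form ends in the consonant /x/, so [i] is inserted word-finally. /zunduoditepox/ → zunduoditepoxi.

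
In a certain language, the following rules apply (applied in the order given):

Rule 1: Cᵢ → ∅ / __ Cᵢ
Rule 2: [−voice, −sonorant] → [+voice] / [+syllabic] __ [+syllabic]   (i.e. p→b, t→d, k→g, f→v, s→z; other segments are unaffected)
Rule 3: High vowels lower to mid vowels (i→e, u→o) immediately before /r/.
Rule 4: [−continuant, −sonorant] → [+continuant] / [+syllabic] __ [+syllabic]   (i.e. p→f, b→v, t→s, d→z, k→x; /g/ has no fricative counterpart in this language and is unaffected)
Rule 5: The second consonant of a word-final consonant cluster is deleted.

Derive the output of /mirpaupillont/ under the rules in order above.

Rule 1 (degemination): /ll/ is a geminate; the first /l/ deletes. /mirpaupillont/ → mirpaupilont.
Rule 2 (intervocalic voicing): /p/ is a voiceless obstruent between vowels /u/ and /i/, so it voices to [b]. /mirpaupilont/ → mirpaubilont.
Rule 3 (pre-rhotic lowering): /i/ is a high vowel immediately before /r/, so it lowers to [e]. /mirpaubilont/ → merpaubilont.
Rule 4 (intervocalic spirantization): /b/ is a stop between vowels /u/ and /i/, so it spirantizes to the fricative [v]. /merpaubilont/ → merpauvilont.
Rule 5 (final cluster simplification): /t/ is the second consonant of a word-final cluster /nt/, so it deletes. /merpauvilont/ → merpauvilon.

merpauvilon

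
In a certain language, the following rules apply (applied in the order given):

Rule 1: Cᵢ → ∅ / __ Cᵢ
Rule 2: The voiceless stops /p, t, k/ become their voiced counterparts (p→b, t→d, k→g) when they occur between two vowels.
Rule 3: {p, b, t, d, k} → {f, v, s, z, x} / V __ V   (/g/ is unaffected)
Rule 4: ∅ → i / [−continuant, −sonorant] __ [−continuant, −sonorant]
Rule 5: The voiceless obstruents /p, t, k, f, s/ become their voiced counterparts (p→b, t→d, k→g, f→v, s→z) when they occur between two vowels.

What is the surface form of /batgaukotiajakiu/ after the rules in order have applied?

Rule 1 (degemination): no segment meets the environment; /batgaukotiajakiu/ is unchanged.
Rule 2 (intervocalic voicing): /k/ is a voiceless stop between vowels /u/ and /o/, so it voices to [g]. /t/ is a voiceless stop between vowels /o/ and /i/, so it voices to [d]. /k/ is a voiceless stop between vowels /a/ and /i/, so it voices to [g]. /batgaukotiajakiu/ → batgaugodiajagiu.
Rule 3 (intervocalic spirantization): /d/ is a stop between vowels /o/ and /i/, so it spirantizes to the fricative [z]. /batgaugodiajagiu/ → batgaugoziajagiu.
Rule 4 (stop-cluster i-epenthesis): /t/ and /g/ form a stop–stop cluster, so [i] is inserted between them. /batgaugoziajagiu/ → batigaugoziajagiu.
Rule 5 (intervocalic voicing): /t/ is a voiceless obstruent between vowels /a/ and /i/, so it voices to [d]. /batigaugoziajagiu/ → badigaugoziajagiu.

badigaugoziajagiu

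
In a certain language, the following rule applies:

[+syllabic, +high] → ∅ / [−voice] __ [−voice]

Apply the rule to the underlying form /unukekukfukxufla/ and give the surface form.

unukekkfkxfla

/u/ is a high vowel flanked by voiceless consonants /k/ and /k/, so it deletes.
/u/ is a high vowel flanked by voiceless consonants /f/ and /k/, so it deletes.
/u/ is a high vowel flanked by voiceless consonants /x/ and /f/, so it deletes.
The other instances of /u/ do not occur in the required environment and remain unchanged.
Surface form: [unukekkfkxfla].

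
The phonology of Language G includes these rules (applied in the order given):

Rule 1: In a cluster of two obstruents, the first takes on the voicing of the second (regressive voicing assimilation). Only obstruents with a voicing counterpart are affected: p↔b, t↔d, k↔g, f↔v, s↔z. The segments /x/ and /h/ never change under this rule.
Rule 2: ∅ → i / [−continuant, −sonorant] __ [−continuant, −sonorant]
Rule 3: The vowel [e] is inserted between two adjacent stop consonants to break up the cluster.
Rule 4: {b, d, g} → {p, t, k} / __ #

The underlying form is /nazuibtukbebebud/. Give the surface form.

Rule 1 (regressive voicing assimilation): /b/ precedes the voiceless obstruent /t/, so it devoices to [p] by assimilation. /k/ precedes the voiced obstruent /b/, so it voices to [g] by assimilation. /nazuibtukbebebud/ → nazuiptugbebebud.
Rule 2 (stop-cluster i-epenthesis): /p/ and /t/ form a stop–stop cluster, so [i] is inserted between them. /g/ and /b/ form a stop–stop cluster, so [i] is inserted between them. /nazuiptugbebebud/ → nazuipitugibebebud.
Rule 3 (stop-cluster e-epenthesis): no segment meets the environment; /nazuipitugibebebud/ is unchanged.
Rule 4 (final devoicing): /d/ is a voiced stop in word-final position, so it devoices to [t]. /nazuipitugibebebud/ → nazuipitugibebebut.

nazuipitugibebebut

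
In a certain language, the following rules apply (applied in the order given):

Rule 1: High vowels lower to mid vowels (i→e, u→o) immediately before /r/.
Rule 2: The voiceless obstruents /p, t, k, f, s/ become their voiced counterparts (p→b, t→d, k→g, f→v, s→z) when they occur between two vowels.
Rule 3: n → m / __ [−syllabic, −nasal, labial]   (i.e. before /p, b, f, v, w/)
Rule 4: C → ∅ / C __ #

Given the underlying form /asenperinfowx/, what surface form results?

Rule 1 (pre-rhotic lowering): no segment meets the environment; /asenperinfowx/ is unchanged.
Rule 2 (intervocalic voicing): /s/ is a voiceless obstruent between vowels /a/ and /e/, so it voices to [z]. /asenperinfowx/ → azenperinfowx.
Rule 3 (nasal place assimilation): /n/ precedes the labial consonant /p/, so it assimilates in place to [m]. /n/ precedes the labial consonant /f/, so it assimilates in place to [m]. /azenperinfowx/ → azemperimfowx.
Rule 4 (final cluster simplification): /x/ is the second consonant of a word-final cluster /wx/, so it deletes. /azemperimfowx/ → azemperimfow.

azemperimfow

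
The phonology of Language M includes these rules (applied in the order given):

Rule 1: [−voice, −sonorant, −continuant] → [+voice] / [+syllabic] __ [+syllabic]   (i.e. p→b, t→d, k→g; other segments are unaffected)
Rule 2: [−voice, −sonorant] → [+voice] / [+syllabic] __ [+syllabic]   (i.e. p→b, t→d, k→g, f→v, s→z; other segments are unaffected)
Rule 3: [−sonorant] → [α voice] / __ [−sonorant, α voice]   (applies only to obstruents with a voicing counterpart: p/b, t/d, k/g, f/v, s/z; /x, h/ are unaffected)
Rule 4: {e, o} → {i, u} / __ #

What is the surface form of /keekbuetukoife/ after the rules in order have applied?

Rule 1 (intervocalic voicing): /t/ is a voiceless stop between vowels /e/ and /u/, so it voices to [d]. /k/ is a voiceless stop between vowels /u/ and /o/, so it voices to [g]. /keekbuetukoife/ → keekbuedugoife.
Rule 2 (intervocalic voicing): /f/ is a voiceless obstruent between vowels /i/ and /e/, so it voices to [v]. /keekbuedugoife/ → keekbuedugoive.
Rule 3 (regressive voicing assimilation): /k/ precedes the voiced obstruent /b/, so it voices to [g] by assimilation. /keekbuedugoive/ → keegbuedugoive.
Rule 4 (final vowel raising): /e/ is a mid vowel in word-final position, so it raises to [i]. /keegbuedugoive/ → keegbuedugoivi.

keegbuedugoivi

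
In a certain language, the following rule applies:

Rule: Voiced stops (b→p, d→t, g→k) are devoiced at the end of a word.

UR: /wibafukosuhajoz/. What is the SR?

No segment of /wibafukosuhajoz/ meets the structural description of the rule, so the form surfaces unchanged.

wibafukosuhajoz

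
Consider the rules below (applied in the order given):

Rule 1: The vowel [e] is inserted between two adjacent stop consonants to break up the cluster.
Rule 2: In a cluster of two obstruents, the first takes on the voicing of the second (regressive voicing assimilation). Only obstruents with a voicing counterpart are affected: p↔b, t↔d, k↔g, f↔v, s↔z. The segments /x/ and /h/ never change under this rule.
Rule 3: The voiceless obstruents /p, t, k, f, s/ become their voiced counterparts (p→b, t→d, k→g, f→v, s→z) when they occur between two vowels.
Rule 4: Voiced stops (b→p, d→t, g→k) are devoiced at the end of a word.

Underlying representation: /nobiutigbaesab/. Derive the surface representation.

nobiudigebaezap

Rule 1 (stop-cluster e-epenthesis): /g/ and /b/ form a stop–stop cluster, so [e] is inserted between them. /nobiutigbaesab/ → nobiutigebaesab.
Rule 2 (regressive voicing assimilation): no segment meets the environment; /nobiutigebaesab/ is unchanged.
Rule 3 (intervocalic voicing): /t/ is a voiceless obstruent between vowels /u/ and /i/, so it voices to [d]. /s/ is a voiceless obstruent between vowels /e/ and /a/, so it voices to [z]. /nobiutigebaesab/ → nobiudigebaezab.
Rule 4 (final devoicing): /b/ is a voiced stop in word-final position, so it devoices to [p]. /nobiudigebaezab/ → nobiudigebaezap.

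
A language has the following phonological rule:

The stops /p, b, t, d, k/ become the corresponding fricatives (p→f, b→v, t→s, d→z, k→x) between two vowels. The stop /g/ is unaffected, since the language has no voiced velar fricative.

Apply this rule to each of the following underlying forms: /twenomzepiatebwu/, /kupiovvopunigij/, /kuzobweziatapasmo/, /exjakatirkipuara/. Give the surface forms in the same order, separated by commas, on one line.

twenomzefiasebwu, kufiovvofunigij, kuzobweziasafasmo, exjaxasirkifuara

/twenomzepiatebwu/: /p/ is a stop between vowels /e/ and /i/, so it spirantizes to the fricative [f]. /t/ is a stop between vowels /a/ and /e/, so it spirantizes to the fricative [s]. → [twenomzefiasebwu].
/kupiovvopunigij/: /p/ is a stop between vowels /u/ and /i/, so it spirantizes to the fricative [f]. /p/ is a stop between vowels /o/ and /u/, so it spirantizes to the fricative [f]. → [kufiovvofunigij].
/kuzobweziatapasmo/: /t/ is a stop between vowels /a/ and /a/, so it spirantizes to the fricative [s]. /p/ is a stop between vowels /a/ and /a/, so it spirantizes to the fricative [f]. → [kuzobweziasafasmo].
/exjakatirkipuara/: /k/ is a stop between vowels /a/ and /a/, so it spirantizes to the fricative [x]. /t/ is a stop between vowels /a/ and /i/, so it spirantizes to the fricative [s]. /p/ is a stop between vowels /i/ and /u/, so it spirantizes to the fricative [f]. → [exjaxasirkifuara].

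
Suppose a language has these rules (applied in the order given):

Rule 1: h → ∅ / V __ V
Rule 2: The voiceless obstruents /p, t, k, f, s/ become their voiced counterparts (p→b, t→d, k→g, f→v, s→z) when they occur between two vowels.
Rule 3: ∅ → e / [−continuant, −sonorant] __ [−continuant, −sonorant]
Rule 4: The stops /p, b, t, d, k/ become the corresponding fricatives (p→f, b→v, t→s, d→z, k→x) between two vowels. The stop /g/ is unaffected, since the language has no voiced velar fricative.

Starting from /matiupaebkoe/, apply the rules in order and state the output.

Rule 1 (intervocalic h-deletion): no segment meets the environment; /matiupaebkoe/ is unchanged.
Rule 2 (intervocalic voicing): /t/ is a voiceless obstruent between vowels /a/ and /i/, so it voices to [d]. /p/ is a voiceless obstruent between vowels /u/ and /a/, so it voices to [b]. /matiupaebkoe/ → madiubaebkoe.
Rule 3 (stop-cluster e-epenthesis): /b/ and /k/ form a stop–stop cluster, so [e] is inserted between them. /madiubaebkoe/ → madiubaebekoe.
Rule 4 (intervocalic spirantization): /d/ is a stop between vowels /a/ and /i/, so it spirantizes to the fricative [z]. /b/ is a stop between vowels /u/ and /a/, so it spirantizes to the fricative [v]. /b/ is a stop between vowels /e/ and /e/, so it spirantizes to the fricative [v]. /k/ is a stop between vowels /e/ and /o/, so it spirantizes to the fricative [x]. /madiubaebekoe/ → maziuvaevexoe.

maziuvaevexoe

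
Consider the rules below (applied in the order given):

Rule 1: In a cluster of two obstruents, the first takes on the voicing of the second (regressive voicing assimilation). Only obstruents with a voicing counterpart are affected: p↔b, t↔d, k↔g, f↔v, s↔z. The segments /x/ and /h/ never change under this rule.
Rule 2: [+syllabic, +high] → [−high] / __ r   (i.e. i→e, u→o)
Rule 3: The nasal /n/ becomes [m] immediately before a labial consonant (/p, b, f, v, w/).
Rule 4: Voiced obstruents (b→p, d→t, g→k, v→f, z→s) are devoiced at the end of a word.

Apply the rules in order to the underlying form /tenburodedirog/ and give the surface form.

Rule 1 (regressive voicing assimilation): no segment meets the environment; /tenburodedirog/ is unchanged.
Rule 2 (pre-rhotic lowering): /u/ is a high vowel immediately before /r/, so it lowers to [o]. /i/ is a high vowel immediately before /r/, so it lowers to [e]. /tenburodedirog/ → tenborodederog.
Rule 3 (nasal place assimilation): /n/ precedes the labial consonant /b/, so it assimilates in place to [m]. /tenborodederog/ → temborodederog.
Rule 4 (final devoicing): /g/ is a voiced obstruent in word-final position, so it devoices to [k]. /temborodederog/ → temborodederok.

temborodederok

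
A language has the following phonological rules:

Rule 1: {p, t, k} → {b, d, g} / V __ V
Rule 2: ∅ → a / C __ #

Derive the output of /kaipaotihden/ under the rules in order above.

kaibaodihdena

Rule 1 (intervocalic voicing): /p/ is a voiceless stop between vowels /i/ and /a/, so it voices to [b]. /t/ is a voiceless stop between vowels /o/ and /i/, so it voices to [d]. /kaipaotihden/ → kaibaodihden.
Rule 2 (final a-epenthesis): the form ends in the consonant /n/, so [a] is inserted word-finally. /kaibaodihden/ → kaibaodihdena.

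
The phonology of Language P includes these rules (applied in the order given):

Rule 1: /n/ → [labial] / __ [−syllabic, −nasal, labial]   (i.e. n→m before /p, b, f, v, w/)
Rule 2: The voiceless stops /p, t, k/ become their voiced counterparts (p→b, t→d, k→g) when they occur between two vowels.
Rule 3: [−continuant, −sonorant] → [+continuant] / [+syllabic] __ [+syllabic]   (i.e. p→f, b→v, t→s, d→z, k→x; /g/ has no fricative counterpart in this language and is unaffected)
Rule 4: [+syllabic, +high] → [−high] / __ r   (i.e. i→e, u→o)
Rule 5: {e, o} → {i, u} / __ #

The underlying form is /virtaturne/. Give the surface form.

Rule 1 (nasal place assimilation): no segment meets the environment; /virtaturne/ is unchanged.
Rule 2 (intervocalic voicing): /t/ is a voiceless stop between vowels /a/ and /u/, so it voices to [d]. /virtaturne/ → virtadurne.
Rule 3 (intervocalic spirantization): /d/ is a stop between vowels /a/ and /u/, so it spirantizes to the fricative [z]. /virtadurne/ → virtazurne.
Rule 4 (pre-rhotic lowering): /i/ is a high vowel immediately before /r/, so it lowers to [e]. /u/ is a high vowel immediately before /r/, so it lowers to [o]. /virtazurne/ → vertazorne.
Rule 5 (final vowel raising): /e/ is a mid vowel in word-final position, so it raises to [i]. /vertazorne/ → vertazorni.

vertazorni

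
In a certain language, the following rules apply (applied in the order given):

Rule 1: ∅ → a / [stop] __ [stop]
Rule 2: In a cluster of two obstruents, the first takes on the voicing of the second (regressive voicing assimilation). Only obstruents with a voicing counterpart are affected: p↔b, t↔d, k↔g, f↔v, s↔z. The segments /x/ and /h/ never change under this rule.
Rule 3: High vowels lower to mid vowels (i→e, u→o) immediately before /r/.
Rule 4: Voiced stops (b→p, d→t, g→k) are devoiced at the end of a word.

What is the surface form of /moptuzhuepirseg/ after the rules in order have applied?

Rule 1 (stop-cluster a-epenthesis): /p/ and /t/ form a stop–stop cluster, so [a] is inserted between them. /moptuzhuepirseg/ → mopatuzhuepirseg.
Rule 2 (regressive voicing assimilation): /z/ precedes the voiceless obstruent /h/, so it devoices to [s] by assimilation. /mopatuzhuepirseg/ → mopatushuepirseg.
Rule 3 (pre-rhotic lowering): /i/ is a high vowel immediately before /r/, so it lowers to [e]. /mopatushuepirseg/ → mopatushueperseg.
Rule 4 (final devoicing): /g/ is a voiced stop in word-final position, so it devoices to [k]. /mopatushueperseg/ → mopatushuepersek.

mopatushuepersek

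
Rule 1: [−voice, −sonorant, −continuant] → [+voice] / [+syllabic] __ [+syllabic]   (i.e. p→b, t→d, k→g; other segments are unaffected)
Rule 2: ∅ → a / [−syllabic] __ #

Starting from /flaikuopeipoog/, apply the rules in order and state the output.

Rule 1 (intervocalic voicing): /k/ is a voiceless stop between vowels /i/ and /u/, so it voices to [g]. /p/ is a voiceless stop between vowels /o/ and /e/, so it voices to [b]. /p/ is a voiceless stop between vowels /i/ and /o/, so it voices to [b]. /flaikuopeipoog/ → flaiguobeiboog.
Rule 2 (final a-epenthesis): the form ends in the consonant /g/, so [a] is inserted word-finally. /flaiguobeiboog/ → flaiguobeibooga.

flaiguobeibooga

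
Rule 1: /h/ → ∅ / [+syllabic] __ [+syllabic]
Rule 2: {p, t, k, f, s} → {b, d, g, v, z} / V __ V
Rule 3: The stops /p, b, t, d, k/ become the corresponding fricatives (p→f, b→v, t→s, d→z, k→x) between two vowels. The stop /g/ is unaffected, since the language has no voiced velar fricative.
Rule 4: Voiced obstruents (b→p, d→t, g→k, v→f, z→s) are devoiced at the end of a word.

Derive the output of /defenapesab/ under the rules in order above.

devenavezap

Rule 1 (intervocalic h-deletion): no segment meets the environment; /defenapesab/ is unchanged.
Rule 2 (intervocalic voicing): /f/ is a voiceless obstruent between vowels /e/ and /e/, so it voices to [v]. /p/ is a voiceless obstruent between vowels /a/ and /e/, so it voices to [b]. /s/ is a voiceless obstruent between vowels /e/ and /a/, so it voices to [z]. /defenapesab/ → devenabezab.
Rule 3 (intervocalic spirantization): /b/ is a stop between vowels /a/ and /e/, so it spirantizes to the fricative [v]. /devenabezab/ → devenavezab.
Rule 4 (final devoicing): /b/ is a voiced obstruent in word-final position, so it devoices to [p]. /devenavezab/ → devenavezap.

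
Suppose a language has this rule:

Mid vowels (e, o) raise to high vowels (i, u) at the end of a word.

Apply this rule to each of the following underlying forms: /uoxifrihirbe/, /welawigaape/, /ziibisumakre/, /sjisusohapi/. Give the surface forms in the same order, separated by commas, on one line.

uoxifrihirbi, welawigaapi, ziibisumakri, sjisusohapi

/uoxifrihirbe/: /e/ is a mid vowel in word-final position, so it raises to [i]. → [uoxifrihirbi].
/welawigaape/: /e/ is a mid vowel in word-final position, so it raises to [i]. → [welawigaapi].
/ziibisumakre/: /e/ is a mid vowel in word-final position, so it raises to [i]. → [ziibisumakri].
/sjisusohapi/: the rule's environment is not met; surfaces unchanged as [sjisusohapi].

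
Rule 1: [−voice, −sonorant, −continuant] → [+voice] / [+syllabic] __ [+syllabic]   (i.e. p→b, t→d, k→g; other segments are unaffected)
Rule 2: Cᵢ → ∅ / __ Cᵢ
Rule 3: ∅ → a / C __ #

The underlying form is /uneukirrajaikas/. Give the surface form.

Rule 1 (intervocalic voicing): /k/ is a voiceless stop between vowels /u/ and /i/, so it voices to [g]. /k/ is a voiceless stop between vowels /i/ and /a/, so it voices to [g]. /uneukirrajaikas/ → uneugirrajaigas.
Rule 2 (degemination): /rr/ is a geminate; the first /r/ deletes. /uneugirrajaigas/ → uneugirajaigas.
Rule 3 (final a-epenthesis): the form ends in the consonant /s/, so [a] is inserted word-finally. /uneugirajaigas/ → uneugirajaigasa.

uneugirajaigasa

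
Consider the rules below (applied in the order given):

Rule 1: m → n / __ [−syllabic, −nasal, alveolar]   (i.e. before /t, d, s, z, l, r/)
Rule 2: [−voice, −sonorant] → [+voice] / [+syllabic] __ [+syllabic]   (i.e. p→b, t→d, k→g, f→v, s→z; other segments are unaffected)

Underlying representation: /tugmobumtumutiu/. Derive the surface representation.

Rule 1 (nasal place assimilation): /m/ precedes the alveolar consonant /t/, so it assimilates in place to [n]. /tugmobumtumutiu/ → tugmobuntumutiu.
Rule 2 (intervocalic voicing): /t/ is a voiceless obstruent between vowels /u/ and /i/, so it voices to [d]. /tugmobuntumutiu/ → tugmobuntumudiu.

tugmobuntumudiu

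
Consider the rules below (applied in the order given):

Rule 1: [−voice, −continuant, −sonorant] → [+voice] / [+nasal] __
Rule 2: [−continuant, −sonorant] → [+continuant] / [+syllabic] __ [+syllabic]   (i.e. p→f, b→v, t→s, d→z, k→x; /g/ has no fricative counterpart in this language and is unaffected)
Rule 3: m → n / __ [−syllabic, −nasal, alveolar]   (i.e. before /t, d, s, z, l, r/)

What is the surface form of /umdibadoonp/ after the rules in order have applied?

Rule 1 (post-nasal voicing): /p/ is a voiceless stop immediately after the nasal /n/, so it voices to [b]. /umdibadoonp/ → umdibadoonb.
Rule 2 (intervocalic spirantization): /b/ is a stop between vowels /i/ and /a/, so it spirantizes to the fricative [v]. /d/ is a stop between vowels /a/ and /o/, so it spirantizes to the fricative [z]. /umdibadoonb/ → umdivazoonb.
Rule 3 (nasal place assimilation): /m/ precedes the alveolar consonant /d/, so it assimilates in place to [n]. /umdivazoonb/ → undivazoonb.

undivazoonb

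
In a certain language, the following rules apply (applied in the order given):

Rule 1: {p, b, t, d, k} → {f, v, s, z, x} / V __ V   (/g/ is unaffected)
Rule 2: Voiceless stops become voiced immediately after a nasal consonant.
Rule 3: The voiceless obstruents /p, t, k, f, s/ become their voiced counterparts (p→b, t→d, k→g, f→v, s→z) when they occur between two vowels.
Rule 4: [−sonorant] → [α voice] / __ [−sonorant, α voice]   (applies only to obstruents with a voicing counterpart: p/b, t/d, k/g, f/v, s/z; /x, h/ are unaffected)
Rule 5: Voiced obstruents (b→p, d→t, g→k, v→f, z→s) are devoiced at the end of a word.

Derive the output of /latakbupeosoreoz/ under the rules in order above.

Rule 1 (intervocalic spirantization): /t/ is a stop between vowels /a/ and /a/, so it spirantizes to the fricative [s]. /p/ is a stop between vowels /u/ and /e/, so it spirantizes to the fricative [f]. /latakbupeosoreoz/ → lasakbufeosoreoz.
Rule 2 (post-nasal voicing): no segment meets the environment; /lasakbufeosoreoz/ is unchanged.
Rule 3 (intervocalic voicing): /s/ is a voiceless obstruent between vowels /a/ and /a/, so it voices to [z]. /f/ is a voiceless obstruent between vowels /u/ and /e/, so it voices to [v]. /s/ is a voiceless obstruent between vowels /o/ and /o/, so it voices to [z]. /lasakbufeosoreoz/ → lazakbuveozoreoz.
Rule 4 (regressive voicing assimilation): /k/ precedes the voiced obstruent /b/, so it voices to [g] by assimilation. /lazakbuveozoreoz/ → lazagbuveozoreoz.
Rule 5 (final devoicing): /z/ is a voiced obstruent in word-final position, so it devoices to [s]. /lazagbuveozoreoz/ → lazagbuveozoreos.

lazagbuveozoreos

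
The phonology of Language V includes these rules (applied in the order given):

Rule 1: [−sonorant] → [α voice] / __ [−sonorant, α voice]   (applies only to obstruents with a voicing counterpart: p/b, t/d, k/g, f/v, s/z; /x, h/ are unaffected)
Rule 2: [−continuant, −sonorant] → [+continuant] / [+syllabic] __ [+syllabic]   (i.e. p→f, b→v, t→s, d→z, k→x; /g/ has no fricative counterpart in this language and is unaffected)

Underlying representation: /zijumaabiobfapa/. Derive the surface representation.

zijumaaviopfafa

Rule 1 (regressive voicing assimilation): /b/ precedes the voiceless obstruent /f/, so it devoices to [p] by assimilation. /zijumaabiobfapa/ → zijumaabiopfapa.
Rule 2 (intervocalic spirantization): /b/ is a stop between vowels /a/ and /i/, so it spirantizes to the fricative [v]. /p/ is a stop between vowels /a/ and /a/, so it spirantizes to the fricative [f]. /zijumaabiopfapa/ → zijumaaviopfafa.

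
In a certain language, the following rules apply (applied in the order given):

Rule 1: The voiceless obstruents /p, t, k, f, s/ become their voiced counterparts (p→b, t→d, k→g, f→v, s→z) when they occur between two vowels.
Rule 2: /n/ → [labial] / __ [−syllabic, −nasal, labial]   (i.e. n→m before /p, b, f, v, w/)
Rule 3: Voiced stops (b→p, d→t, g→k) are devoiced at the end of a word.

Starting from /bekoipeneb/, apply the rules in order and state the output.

Rule 1 (intervocalic voicing): /k/ is a voiceless obstruent between vowels /e/ and /o/, so it voices to [g]. /p/ is a voiceless obstruent between vowels /i/ and /e/, so it voices to [b]. /bekoipeneb/ → begoibeneb.
Rule 2 (nasal place assimilation): no segment meets the environment; /begoibeneb/ is unchanged.
Rule 3 (final devoicing): /b/ is a voiced stop in word-final position, so it devoices to [p]. /begoibeneb/ → begoibenep.

begoibenep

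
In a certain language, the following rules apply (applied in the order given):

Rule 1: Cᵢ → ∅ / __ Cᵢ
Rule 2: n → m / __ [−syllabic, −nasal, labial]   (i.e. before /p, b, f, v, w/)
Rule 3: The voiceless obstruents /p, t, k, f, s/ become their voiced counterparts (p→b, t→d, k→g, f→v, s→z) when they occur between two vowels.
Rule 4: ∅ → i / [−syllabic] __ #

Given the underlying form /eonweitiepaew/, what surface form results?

Rule 1 (degemination): no segment meets the environment; /eonweitiepaew/ is unchanged.
Rule 2 (nasal place assimilation): /n/ precedes the labial consonant /w/, so it assimilates in place to [m]. /eonweitiepaew/ → eomweitiepaew.
Rule 3 (intervocalic voicing): /t/ is a voiceless obstruent between vowels /i/ and /i/, so it voices to [d]. /p/ is a voiceless obstruent between vowels /e/ and /a/, so it voices to [b]. /eomweitiepaew/ → eomweidiebaew.
Rule 4 (final i-epenthesis): the form ends in the consonant /w/, so [i] is inserted word-finally. /eomweidiebaew/ → eomweidiebaewi.

eomweidiebaewi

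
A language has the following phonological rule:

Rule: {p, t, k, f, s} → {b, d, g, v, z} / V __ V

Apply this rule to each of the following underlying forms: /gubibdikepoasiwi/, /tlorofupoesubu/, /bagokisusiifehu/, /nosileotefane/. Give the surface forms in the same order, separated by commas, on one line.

/gubibdikepoasiwi/: /k/ is a voiceless obstruent between vowels /i/ and /e/, so it voices to [g]. /p/ is a voiceless obstruent between vowels /e/ and /o/, so it voices to [b]. /s/ is a voiceless obstruent between vowels /a/ and /i/, so it voices to [z]. → [gubibdigeboaziwi].
/tlorofupoesubu/: /f/ is a voiceless obstruent between vowels /o/ and /u/, so it voices to [v]. /p/ is a voiceless obstruent between vowels /u/ and /o/, so it voices to [b]. /s/ is a voiceless obstruent between vowels /e/ and /u/, so it voices to [z]. → [tlorovuboezubu].
/bagokisusiifehu/: /k/ is a voiceless obstruent between vowels /o/ and /i/, so it voices to [g]. /s/ is a voiceless obstruent between vowels /i/ and /u/, so it voices to [z]. /s/ is a voiceless obstruent between vowels /u/ and /i/, so it voices to [z]. /f/ is a voiceless obstruent between vowels /i/ and /e/, so it voices to [v]. → [bagogizuziivehu].
/nosileotefane/: /s/ is a voiceless obstruent between vowels /o/ and /i/, so it voices to [z]. /t/ is a voiceless obstruent between vowels /o/ and /e/, so it voices to [d]. /f/ is a voiceless obstruent between vowels /e/ and /a/, so it voices to [v]. → [nozileodevane].

gubibdigeboaziwi, tlorovuboezubu, bagogizuziivehu, nozileodevane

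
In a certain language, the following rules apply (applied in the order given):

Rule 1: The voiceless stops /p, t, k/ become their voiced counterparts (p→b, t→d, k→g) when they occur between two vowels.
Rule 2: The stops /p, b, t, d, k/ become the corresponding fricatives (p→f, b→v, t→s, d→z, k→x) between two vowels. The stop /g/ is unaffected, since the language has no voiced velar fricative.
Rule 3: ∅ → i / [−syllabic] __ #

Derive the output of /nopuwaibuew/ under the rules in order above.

novuwaivuewi

Rule 1 (intervocalic voicing): /p/ is a voiceless stop between vowels /o/ and /u/, so it voices to [b]. /nopuwaibuew/ → nobuwaibuew.
Rule 2 (intervocalic spirantization): /b/ is a stop between vowels /o/ and /u/, so it spirantizes to the fricative [v]. /b/ is a stop between vowels /i/ and /u/, so it spirantizes to the fricative [v]. /nobuwaibuew/ → novuwaivuew.
Rule 3 (final i-epenthesis): the form ends in the consonant /w/, so [i] is inserted word-finally. /novuwaivuew/ → novuwaivuewi.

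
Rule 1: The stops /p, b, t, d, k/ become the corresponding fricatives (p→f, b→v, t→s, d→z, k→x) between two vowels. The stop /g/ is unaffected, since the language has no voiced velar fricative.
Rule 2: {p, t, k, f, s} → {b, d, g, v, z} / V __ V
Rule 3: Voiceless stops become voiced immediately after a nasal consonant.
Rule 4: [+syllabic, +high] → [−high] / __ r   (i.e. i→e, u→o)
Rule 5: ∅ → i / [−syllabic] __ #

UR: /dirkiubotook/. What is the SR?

Rule 1 (intervocalic spirantization): /b/ is a stop between vowels /u/ and /o/, so it spirantizes to the fricative [v]. /t/ is a stop between vowels /o/ and /o/, so it spirantizes to the fricative [s]. /dirkiubotook/ → dirkiuvosook.
Rule 2 (intervocalic voicing): /s/ is a voiceless obstruent between vowels /o/ and /o/, so it voices to [z]. /dirkiuvosook/ → dirkiuvozook.
Rule 3 (post-nasal voicing): no segment meets the environment; /dirkiuvozook/ is unchanged.
Rule 4 (pre-rhotic lowering): /i/ is a high vowel immediately before /r/, so it lowers to [e]. /dirkiuvozook/ → derkiuvozook.
Rule 5 (final i-epenthesis): the form ends in the consonant /k/, so [i] is inserted word-finally. /derkiuvozook/ → derkiuvozooki.

derkiuvozooki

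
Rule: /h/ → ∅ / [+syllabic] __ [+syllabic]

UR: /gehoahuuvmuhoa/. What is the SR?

/h/ occurs between vowels /e/ and /o/, so it deletes.
/h/ occurs between vowels /a/ and /u/, so it deletes.
/h/ occurs between vowels /u/ and /o/, so it deletes.
Surface form: [geoauuvmuoa].

geoauuvmuoa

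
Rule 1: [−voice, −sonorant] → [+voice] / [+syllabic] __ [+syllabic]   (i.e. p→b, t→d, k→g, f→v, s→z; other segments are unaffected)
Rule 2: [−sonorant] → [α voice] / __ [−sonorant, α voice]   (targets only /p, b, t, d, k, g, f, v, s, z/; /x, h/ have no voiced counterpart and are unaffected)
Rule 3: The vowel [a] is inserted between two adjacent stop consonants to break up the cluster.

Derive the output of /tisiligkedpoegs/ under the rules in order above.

tizilikaketapoeks

Rule 1 (intervocalic voicing): /s/ is a voiceless obstruent between vowels /i/ and /i/, so it voices to [z]. /tisiligkedpoegs/ → tiziligkedpoegs.
Rule 2 (regressive voicing assimilation): /g/ precedes the voiceless obstruent /k/, so it devoices to [k] by assimilation. /d/ precedes the voiceless obstruent /p/, so it devoices to [t] by assimilation. /g/ precedes the voiceless obstruent /s/, so it devoices to [k] by assimilation. /tiziligkedpoegs/ → tizilikketpoeks.
Rule 3 (stop-cluster a-epenthesis): /k/ and /k/ form a stop–stop cluster, so [a] is inserted between them. /t/ and /p/ form a stop–stop cluster, so [a] is inserted between them. /tizilikketpoeks/ → tizilikaketapoeks.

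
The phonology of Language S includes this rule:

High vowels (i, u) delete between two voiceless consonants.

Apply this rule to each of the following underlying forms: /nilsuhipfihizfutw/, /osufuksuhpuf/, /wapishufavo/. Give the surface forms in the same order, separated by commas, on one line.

/nilsuhipfihizfutw/: /u/ is a high vowel flanked by voiceless consonants /s/ and /h/, so it deletes. /i/ is a high vowel flanked by voiceless consonants /h/ and /p/, so it deletes. /i/ is a high vowel flanked by voiceless consonants /f/ and /h/, so it deletes. /u/ is a high vowel flanked by voiceless consonants /f/ and /t/, so it deletes. → [nilshpfhizftw].
/osufuksuhpuf/: /u/ is a high vowel flanked by voiceless consonants /s/ and /f/, so it deletes. /u/ is a high vowel flanked by voiceless consonants /f/ and /k/, so it deletes. /u/ is a high vowel flanked by voiceless consonants /s/ and /h/, so it deletes. /u/ is a high vowel flanked by voiceless consonants /p/ and /f/, so it deletes. → [osfkshpf].
/wapishufavo/: /i/ is a high vowel flanked by voiceless consonants /p/ and /s/, so it deletes. /u/ is a high vowel flanked by voiceless consonants /h/ and /f/, so it deletes. → [wapshfavo].

nilshpfhizftw, osfkshpf, wapshfavo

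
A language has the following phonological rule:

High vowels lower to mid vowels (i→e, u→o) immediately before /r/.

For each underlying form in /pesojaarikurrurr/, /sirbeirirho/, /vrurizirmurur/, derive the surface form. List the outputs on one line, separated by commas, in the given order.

pesojaarikorrorr, serbeererho, vrorizermoror

/pesojaarikurrurr/: /u/ is a high vowel immediately before /r/, so it lowers to [o]. /u/ is a high vowel immediately before /r/, so it lowers to [o]. → [pesojaarikorrorr].
/sirbeirirho/: /i/ is a high vowel immediately before /r/, so it lowers to [e]. /i/ is a high vowel immediately before /r/, so it lowers to [e]. /i/ is a high vowel immediately before /r/, so it lowers to [e]. → [serbeererho].
/vrurizirmurur/: /u/ is a high vowel immediately before /r/, so it lowers to [o]. /i/ is a high vowel immediately before /r/, so it lowers to [e]. /u/ is a high vowel immediately before /r/, so it lowers to [o]. /u/ is a high vowel immediately before /r/, so it lowers to [o]. → [vrorizermoror].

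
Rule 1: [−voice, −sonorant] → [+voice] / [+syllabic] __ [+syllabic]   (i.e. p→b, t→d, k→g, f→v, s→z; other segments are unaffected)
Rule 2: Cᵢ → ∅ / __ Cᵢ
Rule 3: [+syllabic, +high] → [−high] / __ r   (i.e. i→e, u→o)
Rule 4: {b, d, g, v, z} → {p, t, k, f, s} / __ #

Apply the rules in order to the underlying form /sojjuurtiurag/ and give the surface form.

Rule 1 (intervocalic voicing): no segment meets the environment; /sojjuurtiurag/ is unchanged.
Rule 2 (degemination): /jj/ is a geminate; the first /j/ deletes. /sojjuurtiurag/ → sojuurtiurag.
Rule 3 (pre-rhotic lowering): /u/ is a high vowel immediately before /r/, so it lowers to [o]. /u/ is a high vowel immediately before /r/, so it lowers to [o]. /sojuurtiurag/ → sojuortiorag.
Rule 4 (final devoicing): /g/ is a voiced obstruent in word-final position, so it devoices to [k]. /sojuortiorag/ → sojuortiorak.

sojuortiorak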